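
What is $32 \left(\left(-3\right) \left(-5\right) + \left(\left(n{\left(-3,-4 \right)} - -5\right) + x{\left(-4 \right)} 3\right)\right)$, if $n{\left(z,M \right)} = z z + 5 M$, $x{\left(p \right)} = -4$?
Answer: $-96$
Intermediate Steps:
$n{\left(z,M \right)} = z^{2} + 5 M$
$32 \left(\left(-3\right) \left(-5\right) + \left(\left(n{\left(-3,-4 \right)} - -5\right) + x{\left(-4 \right)} 3\right)\right) = 32 \left(\left(-3\right) \left(-5\right) + \left(\left(\left(\left(-3\right)^{2} + 5 \left(-4\right)\right) - -5\right) - 12\right)\right) = 32 \left(15 + \left(\left(\left(9 - 20\right) + 5\right) - 12\right)\right) = 32 \left(15 + \left(\left(-11 + 5\right) - 12\right)\right) = 32 \left(15 - 18\right) = 32 \left(-3\right) = -96$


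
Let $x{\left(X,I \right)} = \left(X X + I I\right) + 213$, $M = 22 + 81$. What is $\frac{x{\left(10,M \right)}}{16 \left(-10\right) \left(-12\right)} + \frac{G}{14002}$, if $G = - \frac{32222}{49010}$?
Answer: $\frac{37475148941}{6587884992} \approx 5.6885$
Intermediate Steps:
$M = 103$
$G = - \frac{16111}{24505}$ ($G = \left(-32222\right) \frac{1}{49010} = - \frac{16111}{24505} \approx -0.65746$)
$x{\left(X,I \right)} = 213 + I^{2} + X^{2}$ ($x{\left(X,I \right)} = \left(X^{2} + I^{2}\right) + 213 = \left(I^{2} + X^{2}\right) + 213 = 213 + I^{2} + X^{2}$)
$\frac{x{\left(10,M \right)}}{16 \left(-10\right) \left(-12\right)} + \frac{G}{14002} = \frac{213 + 103^{2} + 10^{2}}{16 \left(-10\right) \left(-12\right)} - \frac{16111}{24505 \cdot 14002} = \frac{213 + 10609 + 100}{\left(-160\right) \left(-12\right)} - \frac{16111}{343119010} = \frac{10922}{1920} - \frac{16111}{343119010} = 10922 \cdot \frac{1}{1920} - \frac{16111}{343119010} = \frac{5461}{960} - \frac{16111}{343119010} = \frac{37475148941}{6587884992}$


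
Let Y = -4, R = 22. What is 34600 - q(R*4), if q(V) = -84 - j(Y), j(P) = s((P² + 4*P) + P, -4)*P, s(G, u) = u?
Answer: 34700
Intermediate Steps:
j(P) = -4*P
q(V) = -100 (q(V) = -84 - (-4)*(-4) = -84 - 1*16 = -84 - 16 = -100)
34600 - q(R*4) = 34600 - 1*(-100) = 34600 + 100 = 34700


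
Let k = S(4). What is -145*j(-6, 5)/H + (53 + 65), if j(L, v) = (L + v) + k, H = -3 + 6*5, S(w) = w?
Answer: 917/9 ≈ 101.89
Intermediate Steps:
H = 27 (H = -3 + 30 = 27)
k = 4
j(L, v) = 4 + L + v (j(L, v) = (L + v) + 4 = 4 + L + v)
-145*j(-6, 5)/H + (53 + 65) = -145*(4 - 6 + 5)/27 + (53 + 65) = -435/27 + 118 = -145*1/9 + 118 = -145/9 + 118 = 917/9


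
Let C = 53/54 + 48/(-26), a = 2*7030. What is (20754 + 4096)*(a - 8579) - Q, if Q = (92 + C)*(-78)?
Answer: 1225889627/9 ≈ 1.3621e+8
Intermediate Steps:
a = 14060
C = -607/702 (C = 53*(1/54) + 48*(-1/26) = 53/54 - 24/13 = -607/702 ≈ -0.86467)
Q = -63977/9 (Q = (92 - 607/702)*(-78) = (63977/702)*(-78) = -63977/9 ≈ -7108.6)
(20754 + 4096)*(a - 8579) - Q = (20754 + 4096)*(14060 - 8579) - 1*(-63977/9) = 24850*5481 + 63977/9 = 136202850 + 63977/9 = 1225889627/9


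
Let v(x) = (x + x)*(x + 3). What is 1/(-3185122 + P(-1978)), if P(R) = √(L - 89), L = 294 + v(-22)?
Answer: -3185122/10145002153843 - √1041/10145002153843 ≈ -3.1396e-7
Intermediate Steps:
v(x) = 2*x*(3 + x) (v(x) = (2*x)*(3 + x) = 2*x*(3 + x))
L = 1130 (L = 294 + 2*(-22)*(3 - 22) = 294 + 2*(-22)*(-19) = 294 + 836 = 1130)
P(R) = √1041 (P(R) = √(1130 - 89) = √1041)
1/(-3185122 + P(-1978)) = 1/(-3185122 + √1041)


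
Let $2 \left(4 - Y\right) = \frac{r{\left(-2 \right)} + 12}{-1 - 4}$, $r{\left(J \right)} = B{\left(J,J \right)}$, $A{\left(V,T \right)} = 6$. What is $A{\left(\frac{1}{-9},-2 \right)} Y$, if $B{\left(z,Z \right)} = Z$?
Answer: $30$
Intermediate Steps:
$r{\left(J \right)} = J$
$Y = 5$ ($Y = 4 - \frac{\left(-2 + 12\right) \frac{1}{-1 - 4}}{2} = 4 - \frac{10 \frac{1}{-5}}{2} = 4 - \frac{10 \left(- \frac{1}{5}\right)}{2} = 4 - -1 = 4 + 1 = 5$)
$A{\left(\frac{1}{-9},-2 \right)} Y = 6 \cdot 5 = 30$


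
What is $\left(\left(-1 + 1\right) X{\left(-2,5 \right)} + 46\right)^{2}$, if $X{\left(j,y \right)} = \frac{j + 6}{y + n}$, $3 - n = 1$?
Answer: $2116$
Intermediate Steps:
$n = 2$ ($n = 3 - 1 = 2$)
$X{\left(j,y \right)} = \frac{6 + j}{2 + y}$ ($X{\left(j,y \right)} = \frac{j + 6}{y + 2} = \frac{6 + j}{2 + y}$)
$\left(\left(-1 + 1\right) X{\left(-2,5 \right)} + 46\right)^{2} = \left(\left(-1 + 1\right) \frac{6 - 2}{2 + 5} + 46\right)^{2} = \left(0 \cdot \frac{1}{7} \cdot 4 + 46\right)^{2} = \left(0 \cdot \frac{4}{7} + 46\right)^{2} = \left(0 + 46\right)^{2} = 46^{2} = 2116$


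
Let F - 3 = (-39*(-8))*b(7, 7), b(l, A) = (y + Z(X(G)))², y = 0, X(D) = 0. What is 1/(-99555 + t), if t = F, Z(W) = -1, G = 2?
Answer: -1/99240 ≈ -1.0077e-5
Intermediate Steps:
b(l, A) = 1 (b(l, A) = (0 - 1)² = (-1)² = 1)
F = 315 (F = 3 - 39*(-8)*1 = 3 + 312*1 = 3 + 312 = 315)
t = 315
1/(-99555 + t) = 1/(-99555 + 315) = 1/(-99240) = -1/99240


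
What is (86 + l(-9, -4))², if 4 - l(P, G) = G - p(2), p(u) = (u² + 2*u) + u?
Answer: 10816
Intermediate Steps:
p(u) = u² + 3*u
l(P, G) = 14 - G (l(P, G) = 4 - (G - 2*(3 + 2)) = 4 - (G - 2*5) = 4 - (G - 1*10) = 4 - (G - 10) = 4 - (-10 + G) = 4 + (10 - G) = 14 - G)
(86 + l(-9, -4))² = (86 + (14 - 1*(-4)))² = (86 + (14 + 4))² = (86 + 18)² = 104² = 10816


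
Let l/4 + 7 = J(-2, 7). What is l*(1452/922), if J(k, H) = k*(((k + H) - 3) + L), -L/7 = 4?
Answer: 130680/461 ≈ 283.47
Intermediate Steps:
L = -28 (L = -7*4 = -28)
J(k, H) = k*(-31 + H + k) (J(k, H) = k*(((k + H) - 3) - 28) = k*(((H + k) - 3) - 28) = k*((-3 + H + k) - 28) = k*(-31 + H + k))
l = 180 (l = -28 + 4*(-2*(-31 + 7 - 2)) = -28 + 4*(-2*(-26)) = -28 + 4*52 = -28 + 208 = 180)
l*(1452/922) = 180*(1452/922) = 180*(1452*(1/922)) = 180*(726/461) = 130680/461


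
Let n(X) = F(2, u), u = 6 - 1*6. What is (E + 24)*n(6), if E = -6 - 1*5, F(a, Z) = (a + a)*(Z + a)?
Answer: 104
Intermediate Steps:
u = 0 (u = 6 - 6 = 0)
F(a, Z) = 2*a*(Z + a) (F(a, Z) = (2*a)*(Z + a) = 2*a*(Z + a))
n(X) = 8 (n(X) = 2*2*(0 + 2) = 2*2*2 = 8)
E = -11 (E = -6 - 5 = -11)
(E + 24)*n(6) = (-11 + 24)*8 = 13*8 = 104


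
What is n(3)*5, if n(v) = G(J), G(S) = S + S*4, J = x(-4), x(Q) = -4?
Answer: -100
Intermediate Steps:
J = -4
G(S) = 5*S (G(S) = S + 4*S = 5*S)
n(v) = -20 (n(v) = 5*(-4) = -20)
n(3)*5 = -20*5 = -100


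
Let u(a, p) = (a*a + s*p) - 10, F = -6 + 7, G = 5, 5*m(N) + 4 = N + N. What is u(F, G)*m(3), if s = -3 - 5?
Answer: -98/5 ≈ -19.600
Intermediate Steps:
m(N) = -4/5 + 2*N/5 (m(N) = -4/5 + (N + N)/5 = -4/5 + (2*N)/5 = -4/5 + 2*N/5)
s = -8
F = 1
u(a, p) = -10 + a**2 - 8*p (u(a, p) = (a*a - 8*p) - 10 = (a**2 - 8*p) - 10 = -10 + a**2 - 8*p)
u(F, G)*m(3) = (-10 + 1**2 - 8*5)*(-4/5 + (2/5)*3) = (-10 + 1 - 40)*(-4/5 + 6/5) = -49*2/5 = -98/5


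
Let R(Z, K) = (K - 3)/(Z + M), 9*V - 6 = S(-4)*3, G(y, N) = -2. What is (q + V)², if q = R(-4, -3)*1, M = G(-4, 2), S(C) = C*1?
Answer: ⅑ ≈ 0.11111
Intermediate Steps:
S(C) = C
M = -2
V = -⅔ (V = ⅔ + (-4*3)/9 = ⅔ + (⅑)*(-12) = ⅔ - 4/3 = -⅔ ≈ -0.66667)
R(Z, K) = (-3 + K)/(-2 + Z) (R(Z, K) = (K - 3)/(Z - 2) = (-3 + K)/(-2 + Z))
q = 1 (q = ((-3 - 3)/(-2 - 4))*1 = (-6/(-6))*1 = -⅙*(-6)*1 = 1*1 = 1)
(q + V)² = (1 - ⅔)² = (⅓)² = ⅑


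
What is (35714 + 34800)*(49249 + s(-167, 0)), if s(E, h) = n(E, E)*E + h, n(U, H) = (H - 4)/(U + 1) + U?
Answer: 450455807207/83 ≈ 5.4272e+9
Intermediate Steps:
n(U, H) = U + (-4 + H)/(1 + U) (n(U, H) = (-4 + H)/(1 + U) + U = U + (-4 + H)/(1 + U))
s(E, h) = h + E*(-4 + E² + 2*E)/(1 + E) (s(E, h) = ((-4 + E + E + E²)/(1 + E))*E + h = ((-4 + E² + 2*E)/(1 + E))*E + h = E*(-4 + E² + 2*E)/(1 + E) + h = h + E*(-4 + E² + 2*E)/(1 + E))
(35714 + 34800)*(49249 + s(-167, 0)) = (35714 + 34800)*(49249 + (-167*(-4 + (-167)² + 2*(-167)) + 0*(1 - 167))/(1 - 167)) = 70514*(49249 + (-167*(-4 + 27889 - 334) + 0*(-166))/(-166)) = 70514*(49249 - (-167*27551 + 0)/166) = 70514*(49249 - (-4601017 + 0)/166) = 70514*(49249 - 1/166*(-4601017)) = 70514*(49249 + 4601017/166) = 70514*(12776351/166) = 450455807207/83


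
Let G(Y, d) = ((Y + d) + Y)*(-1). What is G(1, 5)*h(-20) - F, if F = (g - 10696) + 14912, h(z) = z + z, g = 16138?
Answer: -20074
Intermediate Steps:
h(z) = 2*z
G(Y, d) = -d - 2*Y (G(Y, d) = (d + 2*Y)*(-1) = -d - 2*Y)
F = 20354 (F = (16138 - 10696) + 14912 = 5442 + 14912 = 20354)
G(1, 5)*h(-20) - F = (-1*5 - 2*1)*(2*(-20)) - 1*20354 = (-5 - 2)*(-40) - 20354 = -7*(-40) - 20354 = 280 - 20354 = -20074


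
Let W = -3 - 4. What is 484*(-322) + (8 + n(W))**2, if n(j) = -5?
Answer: -155839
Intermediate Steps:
W = -7
484*(-322) + (8 + n(W))**2 = 484*(-322) + (8 - 5)**2 = -155848 + 3**2 = -155848 + 9 = -155839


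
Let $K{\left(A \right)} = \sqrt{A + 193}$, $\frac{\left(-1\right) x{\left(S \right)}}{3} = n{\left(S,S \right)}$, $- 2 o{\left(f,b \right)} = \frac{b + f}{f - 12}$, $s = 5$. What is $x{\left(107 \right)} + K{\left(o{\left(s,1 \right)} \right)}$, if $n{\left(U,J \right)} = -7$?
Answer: $21 + \frac{\sqrt{9478}}{7} \approx 34.908$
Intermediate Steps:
$o{\left(f,b \right)} = - \frac{b + f}{2 \left(-12 + f\right)}$ ($o{\left(f,b \right)} = - \frac{\left(b + f\right) \frac{1}{f - 12}}{2} = - \frac{\left(b + f\right) \frac{1}{-12 + f}}{2} = - \frac{\frac{1}{-12 + f} \left(b + f\right)}{2} = - \frac{b + f}{2 \left(-12 + f\right)}$)
$x{\left(S \right)} = 21$ ($x{\left(S \right)} = \left(-3\right) \left(-7\right) = 21$)
$K{\left(A \right)} = \sqrt{193 + A}$
$x{\left(107 \right)} + K{\left(o{\left(s,1 \right)} \right)} = 21 + \sqrt{193 + \frac{\left(-1\right) 1 - 5}{2 \left(-12 + 5\right)}} = 21 + \sqrt{193 + \frac{-1 - 5}{2 \left(-7\right)}} = 21 + \sqrt{193 + \frac{1}{2} \left(- \frac{1}{7}\right) \left(-6\right)} = 21 + \sqrt{193 + \frac{3}{7}} = 21 + \sqrt{\frac{1354}{7}} = 21 + \frac{\sqrt{9478}}{7}$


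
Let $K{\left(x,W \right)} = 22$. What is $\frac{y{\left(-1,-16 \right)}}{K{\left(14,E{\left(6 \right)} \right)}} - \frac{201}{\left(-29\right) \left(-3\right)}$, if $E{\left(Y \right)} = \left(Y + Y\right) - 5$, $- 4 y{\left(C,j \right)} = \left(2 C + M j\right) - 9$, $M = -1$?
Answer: $- \frac{6041}{2552} \approx -2.3672$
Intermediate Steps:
$y{\left(C,j \right)} = \frac{9}{4} - \frac{C}{2} + \frac{j}{4}$ ($y{\left(C,j \right)} = - \frac{\left(2 C - j\right) - 9}{4} = - \frac{\left(- j + 2 C\right) - 9}{4} = - \frac{-9 - j + 2 C}{4} = \frac{9}{4} - \frac{C}{2} + \frac{j}{4}$)
$E{\left(Y \right)} = -5 + 2 Y$ ($E{\left(Y \right)} = 2 Y - 5 = -5 + 2 Y$)
$\frac{y{\left(-1,-16 \right)}}{K{\left(14,E{\left(6 \right)} \right)}} - \frac{201}{\left(-29\right) \left(-3\right)} = \frac{\frac{9}{4} - - \frac{1}{2} + \frac{1}{4} \left(-16\right)}{22} - \frac{201}{\left(-29\right) \left(-3\right)} = \left(\frac{9}{4} + \frac{1}{2} - 4\right) \frac{1}{22} - \frac{201}{87} = \left(- \frac{5}{4}\right) \frac{1}{22} - \frac{67}{29} = - \frac{5}{88} - \frac{67}{29} = - \frac{6041}{2552}$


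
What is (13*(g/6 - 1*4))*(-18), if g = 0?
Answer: 936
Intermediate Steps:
(13*(g/6 - 1*4))*(-18) = (13*(0/6 - 1*4))*(-18) = (13*(0*(⅙) - 4))*(-18) = (13*(0 - 4))*(-18) = (13*(-4))*(-18) = -52*(-18) = 936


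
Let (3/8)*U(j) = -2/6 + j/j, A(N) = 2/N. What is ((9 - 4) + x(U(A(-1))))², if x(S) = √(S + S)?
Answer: 257/9 + 40*√2/3 ≈ 47.412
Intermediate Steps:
U(j) = 16/9 (U(j) = 8*(-2/6 + j/j)/3 = 8*(-2*⅙ + 1)/3 = 8*(-⅓ + 1)/3 = (8/3)*(⅔) = 16/9)
x(S) = √2*√S (x(S) = √(2*S) = √2*√S)
((9 - 4) + x(U(A(-1))))² = ((9 - 4) + √2*√(16/9))² = (5 + √2*(4/3))² = (5 + 4*√2/3)²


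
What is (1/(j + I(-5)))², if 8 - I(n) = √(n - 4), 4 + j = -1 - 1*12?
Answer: 2/225 - I/150 ≈ 0.0088889 - 0.0066667*I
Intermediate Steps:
j = -17 (j = -4 + (-1 - 1*12) = -4 + (-1 - 12) = -4 - 13 = -17)
I(n) = 8 - √(-4 + n) (I(n) = 8 - √(n - 4) = 8 - √(-4 + n))
(1/(j + I(-5)))² = (1/(-17 + (8 - √(-4 - 5))))² = (1/(-17 + (8 - √(-9))))² = (1/(-17 + (8 - 3*I)))² = (1/(-9 - 3*I))² = ((-9 + 3*I)/90)² = (-9 + 3*I)²/8100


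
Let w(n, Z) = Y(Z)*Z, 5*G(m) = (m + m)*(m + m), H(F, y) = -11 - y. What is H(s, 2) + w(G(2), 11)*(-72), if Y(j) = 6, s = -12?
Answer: -4765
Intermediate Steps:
G(m) = 4*m²/5 (G(m) = ((m + m)*(m + m))/5 = ((2*m)*(2*m))/5 = (4*m²)/5 = 4*m²/5)
w(n, Z) = 6*Z
H(s, 2) + w(G(2), 11)*(-72) = (-11 - 1*2) + (6*11)*(-72) = (-11 - 2) + 66*(-72) = -13 - 4752 = -4765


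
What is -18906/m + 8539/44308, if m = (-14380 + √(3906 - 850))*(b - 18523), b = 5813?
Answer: 12744361365737/66164705460392 - 9453*√191/328523860280 ≈ 0.19262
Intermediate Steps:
m = 182769800 - 50840*√191 (m = (-14380 + √(3906 - 850))*(5813 - 18523) = (-14380 + √3056)*(-12710) = (-14380 + 4*√191)*(-12710) = 182769800 - 50840*√191 ≈ 1.8207e+8)
-18906/m + 8539/44308 = -18906/(182769800 - 50840*√191) + 8539/44308 = 8539/44308 - 18906/(182769800 - 50840*√191)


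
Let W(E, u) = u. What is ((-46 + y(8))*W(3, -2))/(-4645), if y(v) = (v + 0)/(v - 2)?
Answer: -268/13935 ≈ -0.019232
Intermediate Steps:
y(v) = v/(-2 + v)
((-46 + y(8))*W(3, -2))/(-4645) = ((-46 + 8/(-2 + 8))*(-2))/(-4645) = ((-46 + 8/6)*(-2))*(-1/4645) = ((-46 + 8*(1/6))*(-2))*(-1/4645) = ((-46 + 4/3)*(-2))*(-1/4645) = -134/3*(-2)*(-1/4645) = (268/3)*(-1/4645) = -268/13935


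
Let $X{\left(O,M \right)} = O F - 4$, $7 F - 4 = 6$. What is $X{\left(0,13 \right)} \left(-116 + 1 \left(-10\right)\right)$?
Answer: $504$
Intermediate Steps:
$F = \frac{10}{7}$ ($F = \frac{4}{7} + \frac{1}{7} \cdot 6 = \frac{4}{7} + \frac{6}{7} = \frac{10}{7} \approx 1.4286$)
$X{\left(O,M \right)} = -4 + \frac{10 O}{7}$ ($X{\left(O,M \right)} = O \frac{10}{7} - 4 = \frac{10 O}{7} - 4 = -4 + \frac{10 O}{7}$)
$X{\left(0,13 \right)} \left(-116 + 1 \left(-10\right)\right) = \left(-4 + \frac{10}{7} \cdot 0\right) \left(-116 + 1 \left(-10\right)\right) = \left(-4 + 0\right) \left(-116 - 10\right) = \left(-4\right) \left(-126\right) = 504$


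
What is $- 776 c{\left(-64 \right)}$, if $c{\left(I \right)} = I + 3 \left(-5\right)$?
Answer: $61304$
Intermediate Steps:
$c{\left(I \right)} = -15 + I$ ($c{\left(I \right)} = I - 15 = -15 + I$)
$- 776 c{\left(-64 \right)} = - 776 \left(-15 - 64\right) = \left(-776\right) \left(-79\right) = 61304$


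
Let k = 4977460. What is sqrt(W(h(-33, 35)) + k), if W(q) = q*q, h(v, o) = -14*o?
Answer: 2*sqrt(1304390) ≈ 2284.2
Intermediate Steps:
W(q) = q**2
sqrt(W(h(-33, 35)) + k) = sqrt((-14*35)**2 + 4977460) = sqrt((-490)**2 + 4977460) = sqrt(240100 + 4977460) = sqrt(5217560) = 2*sqrt(1304390)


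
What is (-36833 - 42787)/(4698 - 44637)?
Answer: 26540/13313 ≈ 1.9935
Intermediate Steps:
(-36833 - 42787)/(4698 - 44637) = -79620/(-39939) = -79620*(-1/39939) = 26540/13313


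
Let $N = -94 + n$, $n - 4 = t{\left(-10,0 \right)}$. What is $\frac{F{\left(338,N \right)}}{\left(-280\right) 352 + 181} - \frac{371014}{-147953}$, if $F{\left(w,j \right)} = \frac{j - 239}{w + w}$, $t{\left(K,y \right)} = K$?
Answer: $\frac{632667715357}{252294781908} \approx 2.5077$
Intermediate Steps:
$n = -6$ ($n = 4 - 10 = -6$)
$N = -100$ ($N = -94 - 6 = -100$)
$F{\left(w,j \right)} = \frac{-239 + j}{2 w}$
$\frac{F{\left(338,N \right)}}{\left(-280\right) 352 + 181} - \frac{371014}{-147953} = \frac{\frac{1}{2} \cdot \frac{1}{338} \left(-239 - 100\right)}{\left(-280\right) 352 + 181} - \frac{371014}{-147953} = \frac{\frac{1}{2} \cdot \frac{1}{338} \left(-339\right)}{-98560 + 181} - - \frac{371014}{147953} = - \frac{339}{676 \left(-98379\right)} + \frac{371014}{147953} = \left(- \frac{339}{676}\right) \left(- \frac{1}{98379}\right) + \frac{371014}{147953} = \frac{113}{22168068} + \frac{371014}{147953} = \frac{632667715357}{252294781908}$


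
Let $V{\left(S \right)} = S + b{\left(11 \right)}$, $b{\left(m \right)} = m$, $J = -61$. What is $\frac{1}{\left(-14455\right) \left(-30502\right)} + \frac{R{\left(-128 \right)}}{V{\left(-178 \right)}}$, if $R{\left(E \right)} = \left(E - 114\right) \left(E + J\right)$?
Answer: $- \frac{20166177380413}{73631370470} \approx -273.88$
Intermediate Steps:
$V{\left(S \right)} = 11 + S$ ($V{\left(S \right)} = S + 11 = 11 + S$)
$R{\left(E \right)} = \left(-114 + E\right) \left(-61 + E\right)$ ($R{\left(E \right)} = \left(E - 114\right) \left(E - 61\right) = \left(-114 + E\right) \left(-61 + E\right)$)
$\frac{1}{\left(-14455\right) \left(-30502\right)} + \frac{R{\left(-128 \right)}}{V{\left(-178 \right)}} = \frac{1}{\left(-14455\right) \left(-30502\right)} + \frac{6954 + \left(-128\right)^{2} - -22400}{11 - 178} = \left(- \frac{1}{14455}\right) \left(- \frac{1}{30502}\right) + \frac{6954 + 16384 + 22400}{-167} = \frac{1}{440906410} + 45738 \left(- \frac{1}{167}\right) = \frac{1}{440906410} - \frac{45738}{167} = - \frac{20166177380413}{73631370470}$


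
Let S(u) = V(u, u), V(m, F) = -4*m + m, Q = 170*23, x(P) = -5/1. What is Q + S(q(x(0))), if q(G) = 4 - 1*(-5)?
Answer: 3883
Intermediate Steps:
x(P) = -5 (x(P) = -5*1 = -5)
Q = 3910
q(G) = 9 (q(G) = 4 + 5 = 9)
V(m, F) = -3*m
S(u) = -3*u
Q + S(q(x(0))) = 3910 - 3*9 = 3910 - 27 = 3883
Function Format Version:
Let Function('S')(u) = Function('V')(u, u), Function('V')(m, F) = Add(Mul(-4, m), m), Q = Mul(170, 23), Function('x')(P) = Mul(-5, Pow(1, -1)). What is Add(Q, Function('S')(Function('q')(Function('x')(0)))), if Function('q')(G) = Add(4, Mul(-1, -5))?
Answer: 3883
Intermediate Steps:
Function('x')(P) = -5 (Function('x')(P) = Mul(-5, 1) = -5)
Q = 3910
Function('q')(G) = 9 (Function('q')(G) = Add(4, 5) = 9)
Function('V')(m, F) = Mul(-3, m)
Function('S')(u) = Mul(-3, u)
Add(Q, Function('S')(Function('q')(Function('x')(0)))) = Add(3910, Mul(-3, 9)) = Add(3910, -27) = 3883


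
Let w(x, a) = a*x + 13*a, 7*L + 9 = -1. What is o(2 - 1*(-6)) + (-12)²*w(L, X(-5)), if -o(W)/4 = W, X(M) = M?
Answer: -58544/7 ≈ -8363.4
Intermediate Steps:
o(W) = -4*W
L = -10/7 (L = -9/7 + (⅐)*(-1) = -9/7 - ⅐ = -10/7 ≈ -1.4286)
w(x, a) = 13*a + a*x
o(2 - 1*(-6)) + (-12)²*w(L, X(-5)) = -4*(2 - 1*(-6)) + (-12)²*(-5*(13 - 10/7)) = -4*(2 + 6) + 144*(-5*81/7) = -4*8 + 144*(-405/7) = -32 - 58320/7 = -58544/7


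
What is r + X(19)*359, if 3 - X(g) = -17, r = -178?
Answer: 7002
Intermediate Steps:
X(g) = 20 (X(g) = 3 - 1*(-17) = 3 + 17 = 20)
r + X(19)*359 = -178 + 20*359 = -178 + 7180 = 7002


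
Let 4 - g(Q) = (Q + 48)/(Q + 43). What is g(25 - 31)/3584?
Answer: 53/66304 ≈ 0.00079935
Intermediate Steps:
g(Q) = 4 - (48 + Q)/(43 + Q) (g(Q) = 4 - (Q + 48)/(Q + 43) = 4 - (48 + Q)/(43 + Q))
g(25 - 31)/3584 = ((124 + 3*(25 - 31))/(43 + (25 - 31)))/3584 = ((124 + 3*(-6))/(43 - 6))*(1/3584) = ((124 - 18)/37)*(1/3584) = ((1/37)*106)*(1/3584) = (106/37)*(1/3584) = 53/66304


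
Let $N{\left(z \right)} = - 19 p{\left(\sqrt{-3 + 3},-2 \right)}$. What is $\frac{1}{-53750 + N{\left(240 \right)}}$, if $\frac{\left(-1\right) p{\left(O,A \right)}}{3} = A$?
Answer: $- \frac{1}{53864} \approx -1.8565 \cdot 10^{-5}$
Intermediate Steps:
$p{\left(O,A \right)} = - 3 A$
$N{\left(z \right)} = -114$ ($N{\left(z \right)} = - 19 \left(\left(-3\right) \left(-2\right)\right) = \left(-19\right) 6 = -114$)
$\frac{1}{-53750 + N{\left(240 \right)}} = \frac{1}{-53750 - 114} = \frac{1}{-53864} = - \frac{1}{53864}$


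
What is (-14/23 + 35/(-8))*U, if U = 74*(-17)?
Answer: 576793/92 ≈ 6269.5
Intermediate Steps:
U = -1258
(-14/23 + 35/(-8))*U = (-14/23 + 35/(-8))*(-1258) = (-14*1/23 + 35*(-⅛))*(-1258) = (-14/23 - 35/8)*(-1258) = -917/184*(-1258) = 576793/92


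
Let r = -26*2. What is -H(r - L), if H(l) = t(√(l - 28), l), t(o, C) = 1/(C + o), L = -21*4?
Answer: -1/34 ≈ -0.029412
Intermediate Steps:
r = -52
L = -84
H(l) = 1/(l + √(-28 + l)) (H(l) = 1/(l + √(l - 28)) = 1/(l + √(-28 + l)))
-H(r - L) = -1/((-52 - 1*(-84)) + √(-28 + (-52 - 1*(-84)))) = -1/((-52 + 84) + √(-28 + (-52 + 84))) = -1/(32 + √(-28 + 32)) = -1/(32 + √4) = -1/(32 + 2) = -1/34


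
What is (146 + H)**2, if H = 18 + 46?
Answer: 44100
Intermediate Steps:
H = 64
(146 + H)**2 = (146 + 64)**2 = 210**2 = 44100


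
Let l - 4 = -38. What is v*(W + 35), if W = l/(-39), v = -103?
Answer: -144097/39 ≈ -3694.8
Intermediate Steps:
l = -34 (l = 4 - 38 = -34)
W = 34/39 (W = -34/(-39) = -34*(-1/39) = 34/39 ≈ 0.87179)
v*(W + 35) = -103*(34/39 + 35) = -103*1399/39 = -144097/39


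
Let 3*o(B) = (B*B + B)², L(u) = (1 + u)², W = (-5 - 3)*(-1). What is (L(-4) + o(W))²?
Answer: 3017169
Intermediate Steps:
W = 8 (W = -8*(-1) = 8)
o(B) = (B + B²)²/3 (o(B) = (B*B + B)²/3 = (B² + B)²/3 = (B + B²)²/3)
(L(-4) + o(W))² = ((1 - 4)² + (⅓)*8²*(1 + 8)²)² = ((-3)² + (⅓)*64*9²)² = (9 + (⅓)*64*81)² = (9 + 1728)² = 1737² = 3017169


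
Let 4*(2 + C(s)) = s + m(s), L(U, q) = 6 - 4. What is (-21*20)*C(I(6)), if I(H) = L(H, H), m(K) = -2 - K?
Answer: 1050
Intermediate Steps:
L(U, q) = 2
I(H) = 2
C(s) = -5/2 (C(s) = -2 + (s + (-2 - s))/4 = -2 + (1/4)*(-2) = -2 - 1/2 = -5/2)
(-21*20)*C(I(6)) = -21*20*(-5/2) = -420*(-5/2) = 1050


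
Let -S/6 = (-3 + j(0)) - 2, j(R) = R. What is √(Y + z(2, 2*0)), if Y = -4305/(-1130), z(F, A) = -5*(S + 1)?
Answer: I*√7722194/226 ≈ 12.296*I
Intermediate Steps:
S = 30 (S = -6*((-3 + 0) - 2) = -6*(-3 - 2) = -6*(-5) = 30)
z(F, A) = -155 (z(F, A) = -5*(30 + 1) = -5*31 = -155)
Y = 861/226 (Y = -4305*(-1/1130) = 861/226 ≈ 3.8097)
√(Y + z(2, 2*0)) = √(861/226 - 155) = √(-34169/226) = I*√7722194/226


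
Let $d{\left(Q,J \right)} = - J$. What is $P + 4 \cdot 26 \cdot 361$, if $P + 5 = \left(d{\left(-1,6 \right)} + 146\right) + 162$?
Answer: $37841$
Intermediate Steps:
$P = 297$ ($P = -5 + \left(\left(\left(-1\right) 6 + 146\right) + 162\right) = -5 + \left(\left(-6 + 146\right) + 162\right) = -5 + \left(140 + 162\right) = -5 + 302 = 297$)
$P + 4 \cdot 26 \cdot 361 = 297 + 4 \cdot 26 \cdot 361 = 297 + 104 \cdot 361 = 297 + 37544 = 37841$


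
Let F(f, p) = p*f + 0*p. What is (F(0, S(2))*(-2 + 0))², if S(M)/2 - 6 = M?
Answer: 0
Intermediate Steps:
S(M) = 12 + 2*M
F(f, p) = f*p (F(f, p) = f*p + 0 = f*p)
(F(0, S(2))*(-2 + 0))² = ((0*(12 + 2*2))*(-2 + 0))² = ((0*(12 + 4))*(-2))² = ((0*16)*(-2))² = (0*(-2))² = 0² = 0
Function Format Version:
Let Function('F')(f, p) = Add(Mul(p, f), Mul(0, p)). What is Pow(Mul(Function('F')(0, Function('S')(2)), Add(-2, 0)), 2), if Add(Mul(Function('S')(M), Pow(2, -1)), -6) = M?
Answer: 0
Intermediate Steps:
Function('S')(M) = Add(12, Mul(2, M))
Function('F')(f, p) = Mul(f, p) (Function('F')(f, p) = Add(Mul(f, p), 0) = Mul(f, p))
Pow(Mul(Function('F')(0, Function('S')(2)), Add(-2, 0)), 2) = Pow(Mul(Mul(0, Add(12, Mul(2, 2))), Add(-2, 0)), 2) = Pow(Mul(Mul(0, Add(12, 4)), -2), 2) = Pow(Mul(Mul(0, 16), -2), 2) = Pow(Mul(0, -2), 2) = Pow(0, 2) = 0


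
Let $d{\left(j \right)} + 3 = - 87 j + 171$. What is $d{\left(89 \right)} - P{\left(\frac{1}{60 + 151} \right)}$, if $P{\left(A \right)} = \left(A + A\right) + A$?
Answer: $- \frac{1598328}{211} \approx -7575.0$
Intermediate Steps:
$P{\left(A \right)} = 3 A$ ($P{\left(A \right)} = 2 A + A = 3 A$)
$d{\left(j \right)} = 168 - 87 j$ ($d{\left(j \right)} = -3 - \left(-171 + 87 j\right) = 168 - 87 j$)
$d{\left(89 \right)} - P{\left(\frac{1}{60 + 151} \right)} = \left(168 - 7743\right) - \frac{3}{60 + 151} = \left(168 - 7743\right) - \frac{3}{211} = -7575 - 3 \cdot \frac{1}{211} = -7575 - \frac{3}{211} = - \frac{1598328}{211}$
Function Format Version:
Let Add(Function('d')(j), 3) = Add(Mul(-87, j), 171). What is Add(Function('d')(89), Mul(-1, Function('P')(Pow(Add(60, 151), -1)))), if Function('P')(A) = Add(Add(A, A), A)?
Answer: Rational(-1598328, 211) ≈ -7575.0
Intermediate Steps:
Function('P')(A) = Mul(3, A) (Function('P')(A) = Add(Mul(2, A), A) = Mul(3, A))
Function('d')(j) = Add(168, Mul(-87, j)) (Function('d')(j) = Add(-3, Add(Mul(-87, j), 171)) = Add(-3, Add(171, Mul(-87, j))) = Add(168, Mul(-87, j)))
Add(Function('d')(89), Mul(-1, Function('P')(Pow(Add(60, 151), -1)))) = Add(Add(168, Mul(-87, 89)), Mul(-1, Mul(3, Pow(Add(60, 151), -1)))) = Add(Add(168, -7743), Mul(-1, Mul(3, Pow(211, -1)))) = Add(-7575, Mul(-1, Mul(3, Rational(1, 211)))) = Add(-7575, Mul(-1, Rational(3, 211))) = Add(-7575, Rational(-3, 211)) = Rational(-1598328, 211)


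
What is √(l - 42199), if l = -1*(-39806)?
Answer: I*√2393 ≈ 48.918*I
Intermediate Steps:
l = 39806
√(l - 42199) = √(39806 - 42199) = √(-2393) = I*√2393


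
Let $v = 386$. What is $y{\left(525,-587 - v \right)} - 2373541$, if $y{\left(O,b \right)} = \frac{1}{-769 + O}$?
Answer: $- \frac{579144005}{244} \approx -2.3735 \cdot 10^{6}$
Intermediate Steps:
$y{\left(525,-587 - v \right)} - 2373541 = \frac{1}{-769 + 525} - 2373541 = \frac{1}{-244} - 2373541 = - \frac{1}{244} - 2373541 = - \frac{579144005}{244}$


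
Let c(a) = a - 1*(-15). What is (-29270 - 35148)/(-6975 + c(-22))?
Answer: 32209/3491 ≈ 9.2263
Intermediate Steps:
c(a) = 15 + a (c(a) = a + 15 = 15 + a)
(-29270 - 35148)/(-6975 + c(-22)) = (-29270 - 35148)/(-6975 + (15 - 22)) = -64418/(-6975 - 7) = -64418/(-6982) = -64418*(-1/6982) = 32209/3491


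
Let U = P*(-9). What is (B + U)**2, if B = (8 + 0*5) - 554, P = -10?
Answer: 207936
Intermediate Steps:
U = 90 (U = -10*(-9) = 90)
B = -546 (B = (8 + 0) - 554 = 8 - 554 = -546)
(B + U)**2 = (-546 + 90)**2 = (-456)**2 = 207936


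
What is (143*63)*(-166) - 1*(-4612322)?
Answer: 3116828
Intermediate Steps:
(143*63)*(-166) - 1*(-4612322) = 9009*(-166) + 4612322 = -1495494 + 4612322 = 3116828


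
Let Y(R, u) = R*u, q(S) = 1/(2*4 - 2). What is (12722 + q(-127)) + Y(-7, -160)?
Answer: 83053/6 ≈ 13842.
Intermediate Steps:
q(S) = 1/6 (q(S) = 1/(8 - 2) = 1/6)
(12722 + q(-127)) + Y(-7, -160) = (12722 + 1/6) - 7*(-160) = 76333/6 + 1120 = 83053/6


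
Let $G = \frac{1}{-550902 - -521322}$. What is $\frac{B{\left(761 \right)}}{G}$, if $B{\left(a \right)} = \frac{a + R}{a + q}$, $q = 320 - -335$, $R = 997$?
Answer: $- \frac{2166735}{59} \approx -36724.0$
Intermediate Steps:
$G = - \frac{1}{29580}$ ($G = \frac{1}{-550902 + 521322} = \frac{1}{-29580} = - \frac{1}{29580} \approx -3.3807 \cdot 10^{-5}$)
$q = 655$ ($q = 320 + 335 = 655$)
$B{\left(a \right)} = \frac{997 + a}{655 + a}$ ($B{\left(a \right)} = \frac{a + 997}{a + 655} = \frac{997 + a}{655 + a}$)
$\frac{B{\left(761 \right)}}{G} = \frac{\frac{1}{655 + 761} \left(997 + 761\right)}{- \frac{1}{29580}} = \frac{1}{1416} \cdot 1758 \left(-29580\right) = \frac{293}{236} \left(-29580\right) = - \frac{2166735}{59}$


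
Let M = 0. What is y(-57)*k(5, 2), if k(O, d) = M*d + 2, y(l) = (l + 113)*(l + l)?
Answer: -12768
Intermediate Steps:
y(l) = 2*l*(113 + l) (y(l) = (113 + l)*(2*l) = 2*l*(113 + l))
k(O, d) = 2 (k(O, d) = 0*d + 2 = 0 + 2 = 2)
y(-57)*k(5, 2) = (2*(-57)*(113 - 57))*2 = (2*(-57)*56)*2 = -6384*2 = -12768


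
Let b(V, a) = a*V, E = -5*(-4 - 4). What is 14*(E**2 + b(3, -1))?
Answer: 22358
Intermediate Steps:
E = 40 (E = -5*(-8) = 40)
b(V, a) = V*a
14*(E**2 + b(3, -1)) = 14*(40**2 + 3*(-1)) = 14*(1600 - 3) = 14*1597 = 22358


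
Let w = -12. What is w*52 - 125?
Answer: -749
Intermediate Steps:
w*52 - 125 = -12*52 - 125 = -624 - 125 = -749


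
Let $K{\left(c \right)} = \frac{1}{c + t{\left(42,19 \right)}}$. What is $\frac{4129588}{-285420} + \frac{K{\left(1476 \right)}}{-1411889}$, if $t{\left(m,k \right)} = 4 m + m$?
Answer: $- \frac{273062680667377}{18872960284130} \approx -14.468$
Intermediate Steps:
$t{\left(m,k \right)} = 5 m$
$K{\left(c \right)} = \frac{1}{210 + c}$ ($K{\left(c \right)} = \frac{1}{c + 5 \cdot 42} = \frac{1}{c + 210} = \frac{1}{210 + c}$)
$\frac{4129588}{-285420} + \frac{K{\left(1476 \right)}}{-1411889} = \frac{4129588}{-285420} + \frac{1}{\left(210 + 1476\right) \left(-1411889\right)} = 4129588 \left(- \frac{1}{285420}\right) + \frac{1}{1686} \left(- \frac{1}{1411889}\right) = - \frac{1032397}{71355} + \frac{1}{1686} \left(- \frac{1}{1411889}\right) = - \frac{1032397}{71355} - \frac{1}{2380444854} = - \frac{273062680667377}{18872960284130}$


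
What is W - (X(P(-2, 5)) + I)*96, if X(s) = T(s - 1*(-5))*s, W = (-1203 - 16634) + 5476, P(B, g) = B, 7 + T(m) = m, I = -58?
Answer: -7561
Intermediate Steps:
T(m) = -7 + m
W = -12361 (W = -17837 + 5476 = -12361)
X(s) = s*(-2 + s) (X(s) = (-7 + (s - 1*(-5)))*s = (-7 + (s + 5))*s = (-7 + (5 + s))*s = (-2 + s)*s = s*(-2 + s))
W - (X(P(-2, 5)) + I)*96 = -12361 - (-2*(-2 - 2) - 58)*96 = -12361 - (-2*(-4) - 58)*96 = -12361 - (8 - 58)*96 = -12361 - (-50)*96 = -12361 - 1*(-4800) = -12361 + 4800 = -7561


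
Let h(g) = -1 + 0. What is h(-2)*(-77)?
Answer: 77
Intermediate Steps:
h(g) = -1
h(-2)*(-77) = -1*(-77) = 77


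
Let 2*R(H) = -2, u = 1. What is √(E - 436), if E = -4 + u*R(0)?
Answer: 21*I ≈ 21.0*I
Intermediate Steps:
R(H) = -1 (R(H) = (½)*(-2) = -1)
E = -5 (E = -4 + 1*(-1) = -4 - 1 = -5)
√(E - 436) = √(-5 - 436) = √(-441) = 21*I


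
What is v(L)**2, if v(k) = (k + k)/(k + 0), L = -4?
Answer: 4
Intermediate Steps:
v(k) = 2 (v(k) = (2*k)/k = 2)
v(L)**2 = 2**2 = 4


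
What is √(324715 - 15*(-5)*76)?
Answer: √330415 ≈ 574.82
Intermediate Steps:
√(324715 - 15*(-5)*76) = √(324715 + 75*76) = √(324715 + 5700) = √330415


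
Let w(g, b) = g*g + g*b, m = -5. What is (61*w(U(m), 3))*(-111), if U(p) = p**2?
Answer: -4739700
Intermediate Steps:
w(g, b) = g**2 + b*g
(61*w(U(m), 3))*(-111) = (61*((-5)**2*(3 + (-5)**2)))*(-111) = (61*(25*(3 + 25)))*(-111) = (61*(25*28))*(-111) = (61*700)*(-111) = 42700*(-111) = -4739700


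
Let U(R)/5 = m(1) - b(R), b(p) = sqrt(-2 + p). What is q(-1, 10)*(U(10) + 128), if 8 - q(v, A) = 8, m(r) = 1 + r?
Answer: 0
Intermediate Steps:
q(v, A) = 0 (q(v, A) = 8 - 1*8 = 8 - 8 = 0)
U(R) = 10 - 5*sqrt(-2 + R) (U(R) = 5*((1 + 1) - sqrt(-2 + R)) = 5*(2 - sqrt(-2 + R)) = 10 - 5*sqrt(-2 + R))
q(-1, 10)*(U(10) + 128) = 0*((10 - 5*sqrt(-2 + 10)) + 128) = 0*((10 - 10*sqrt(2)) + 128) = 0*(138 - 10*sqrt(2)) = 0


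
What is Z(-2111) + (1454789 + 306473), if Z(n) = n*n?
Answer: 6217583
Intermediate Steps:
Z(n) = n²
Z(-2111) + (1454789 + 306473) = (-2111)² + (1454789 + 306473) = 4456321 + 1761262 = 6217583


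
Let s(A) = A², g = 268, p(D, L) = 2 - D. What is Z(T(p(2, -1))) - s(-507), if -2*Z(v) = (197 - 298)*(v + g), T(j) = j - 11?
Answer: -488141/2 ≈ -2.4407e+5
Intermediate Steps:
T(j) = -11 + j
Z(v) = 13534 + 101*v/2 (Z(v) = -(197 - 298)*(v + 268)/2 = -(-101)*(268 + v)/2 = -(-27068 - 101*v)/2 = 13534 + 101*v/2)
Z(T(p(2, -1))) - s(-507) = (13534 + 101*(-11 + (2 - 1*2))/2) - 1*(-507)² = (13534 + 101*(-11 + (2 - 2))/2) - 1*257049 = (13534 + 101*(-11 + 0)/2) - 257049 = (13534 + (101/2)*(-11)) - 257049 = (13534 - 1111/2) - 257049 = 25957/2 - 257049 = -488141/2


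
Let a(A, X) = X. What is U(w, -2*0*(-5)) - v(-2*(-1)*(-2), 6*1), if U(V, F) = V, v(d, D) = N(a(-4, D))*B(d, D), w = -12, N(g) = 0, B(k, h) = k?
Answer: -12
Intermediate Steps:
v(d, D) = 0 (v(d, D) = 0*d = 0)
U(w, -2*0*(-5)) - v(-2*(-1)*(-2), 6*1) = -12 - 1*0 = -12 + 0 = -12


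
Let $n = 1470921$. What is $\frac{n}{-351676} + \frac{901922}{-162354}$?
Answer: $- \frac{277997114653}{28548002652} \approx -9.7379$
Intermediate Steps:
$\frac{n}{-351676} + \frac{901922}{-162354} = \frac{1470921}{-351676} + \frac{901922}{-162354} = 1470921 \left(- \frac{1}{351676}\right) + 901922 \left(- \frac{1}{162354}\right) = - \frac{1470921}{351676} - \frac{450961}{81177} = - \frac{277997114653}{28548002652}$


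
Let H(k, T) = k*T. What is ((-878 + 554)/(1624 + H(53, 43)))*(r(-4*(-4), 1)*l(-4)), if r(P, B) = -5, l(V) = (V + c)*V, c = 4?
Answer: 0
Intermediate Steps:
H(k, T) = T*k
l(V) = V*(4 + V) (l(V) = (V + 4)*V = (4 + V)*V = V*(4 + V))
((-878 + 554)/(1624 + H(53, 43)))*(r(-4*(-4), 1)*l(-4)) = ((-878 + 554)/(1624 + 43*53))*(-(-20)*(4 - 4)) = (-324/(1624 + 2279))*(-(-20)*0) = (-324/3903)*(-5*0) = -324*1/3903*0 = -108/1301*0 = 0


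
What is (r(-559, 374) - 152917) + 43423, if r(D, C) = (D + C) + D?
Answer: -110238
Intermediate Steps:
r(D, C) = C + 2*D (r(D, C) = (C + D) + D = C + 2*D)
(r(-559, 374) - 152917) + 43423 = ((374 + 2*(-559)) - 152917) + 43423 = ((374 - 1118) - 152917) + 43423 = (-744 - 152917) + 43423 = -153661 + 43423 = -110238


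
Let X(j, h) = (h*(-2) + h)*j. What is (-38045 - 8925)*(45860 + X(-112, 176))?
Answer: -3079916840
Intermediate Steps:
X(j, h) = -h*j (X(j, h) = (-2*h + h)*j = (-h)*j = -h*j)
(-38045 - 8925)*(45860 + X(-112, 176)) = (-38045 - 8925)*(45860 - 1*176*(-112)) = -46970*(45860 + 19712) = -46970*65572 = -3079916840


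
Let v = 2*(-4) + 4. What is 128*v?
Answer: -512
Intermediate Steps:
v = -4 (v = -8 + 4 = -4)
128*v = 128*(-4) = -512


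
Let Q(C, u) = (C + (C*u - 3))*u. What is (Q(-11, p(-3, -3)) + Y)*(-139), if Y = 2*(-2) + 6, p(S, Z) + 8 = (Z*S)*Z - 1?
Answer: 1911250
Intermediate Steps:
p(S, Z) = -9 + S*Z**2 (p(S, Z) = -8 + ((Z*S)*Z - 1) = -8 + ((S*Z)*Z - 1) = -8 + (S*Z**2 - 1) = -8 + (-1 + S*Z**2) = -9 + S*Z**2)
Y = 2 (Y = -4 + 6 = 2)
Q(C, u) = u*(-3 + C + C*u) (Q(C, u) = (C + (-3 + C*u))*u = (-3 + C + C*u)*u = u*(-3 + C + C*u))
(Q(-11, p(-3, -3)) + Y)*(-139) = ((-9 - 3*(-3)**2)*(-3 - 11 - 11*(-9 - 3*(-3)**2)) + 2)*(-139) = ((-9 - 3*9)*(-3 - 11 - 11*(-9 - 3*9)) + 2)*(-139) = ((-9 - 27)*(-3 - 11 - 11*(-9 - 27)) + 2)*(-139) = (-36*(-3 - 11 - 11*(-36)) + 2)*(-139) = (-36*(-3 - 11 + 396) + 2)*(-139) = (-36*382 + 2)*(-139) = (-13752 + 2)*(-139) = -13750*(-139) = 1911250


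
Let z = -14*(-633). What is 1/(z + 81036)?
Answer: 1/89898 ≈ 1.1124e-5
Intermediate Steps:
z = 8862
1/(z + 81036) = 1/(8862 + 81036) = 1/89898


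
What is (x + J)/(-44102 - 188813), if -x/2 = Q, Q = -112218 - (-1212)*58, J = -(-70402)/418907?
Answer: -7024581782/19513944781 ≈ -0.35998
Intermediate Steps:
J = 70402/418907 (J = -(-70402)/418907 = -1*(-70402/418907) = 70402/418907 ≈ 0.16806)
Q = -41922 (Q = -112218 - 1*(-70296) = -112218 + 70296 = -41922)
x = 83844 (x = -2*(-41922) = 83844)
(x + J)/(-44102 - 188813) = (83844 + 70402/418907)/(-44102 - 188813) = (35122908910/418907)/(-232915) = (35122908910/418907)*(-1/232915) = -7024581782/19513944781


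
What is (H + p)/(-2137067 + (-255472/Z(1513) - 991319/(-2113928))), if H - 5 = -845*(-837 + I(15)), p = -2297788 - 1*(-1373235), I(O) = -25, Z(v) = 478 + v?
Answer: 275198600750128/2998363720709101 ≈ 0.091783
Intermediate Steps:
p = -924553 (p = -2297788 + 1373235 = -924553)
H = 728395 (H = 5 - 845*(-837 - 25) = 5 - 845*(-862) = 5 + 728390 = 728395)
(H + p)/(-2137067 + (-255472/Z(1513) - 991319/(-2113928))) = (728395 - 924553)/(-2137067 + (-255472/(478 + 1513) - 991319/(-2113928))) = -196158/(-2137067 + (-255472/1991 - 991319*(-1/2113928))) = -196158/(-2137067 + (-255472*1/1991 + 991319/2113928)) = -196158/(-2137067 + (-255472/1991 + 991319/2113928)) = -196158/(-2137067 - 538075697887/4208830648) = -196158/(-8995091162127303/4208830648) = -196158*(-4208830648/8995091162127303) = 275198600750128/2998363720709101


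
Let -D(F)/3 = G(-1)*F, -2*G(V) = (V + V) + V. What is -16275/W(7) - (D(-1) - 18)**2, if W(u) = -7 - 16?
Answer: 48333/92 ≈ 525.36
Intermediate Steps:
G(V) = -3*V/2 (G(V) = -((V + V) + V)/2 = -(2*V + V)/2 = -3*V/2)
D(F) = -9*F/2 (D(F) = -3*(-3/2*(-1))*F = -9*F/2)
W(u) = -23
-16275/W(7) - (D(-1) - 18)**2 = -16275/(-23) - (-9/2*(-1) - 18)**2 = -16275*(-1/23) - (9/2 - 18)**2 = 16275/23 - (-27/2)**2 = 16275/23 - 1*729/4 = 16275/23 - 729/4 = 48333/92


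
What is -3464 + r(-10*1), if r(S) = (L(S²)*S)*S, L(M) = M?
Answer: 6536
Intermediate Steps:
r(S) = S⁴ (r(S) = (S²*S)*S = S³*S = S⁴)
-3464 + r(-10*1) = -3464 + (-10*1)⁴ = -3464 + (-10)⁴ = -3464 + 10000 = 6536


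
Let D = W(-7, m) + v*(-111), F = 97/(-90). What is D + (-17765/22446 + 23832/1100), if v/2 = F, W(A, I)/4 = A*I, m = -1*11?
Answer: 3506933483/6172650 ≈ 568.14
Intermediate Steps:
m = -11
W(A, I) = 4*A*I (W(A, I) = 4*(A*I) = 4*A*I)
F = -97/90 (F = 97*(-1/90) = -97/90 ≈ -1.0778)
v = -97/45 (v = 2*(-97/90) = -97/45 ≈ -2.1556)
D = 8209/15 (D = 4*(-7)*(-11) - 97/45*(-111) = 308 + 3589/15 = 8209/15 ≈ 547.27)
D + (-17765/22446 + 23832/1100) = 8209/15 + (-17765/22446 + 23832/1100) = 8209/15 + (-17765*1/22446 + 23832*(1/1100)) = 8209/15 + (-17765/22446 + 5958/275) = 8209/15 + 128847893/6172650 = 3506933483/6172650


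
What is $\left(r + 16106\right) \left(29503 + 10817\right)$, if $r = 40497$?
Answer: $2282232960$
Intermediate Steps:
$\left(r + 16106\right) \left(29503 + 10817\right) = \left(40497 + 16106\right) \left(29503 + 10817\right) = 56603 \cdot 40320 = 2282232960$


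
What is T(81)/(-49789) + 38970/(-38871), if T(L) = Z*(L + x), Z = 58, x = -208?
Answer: -183772616/215038691 ≈ -0.85460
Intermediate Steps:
T(L) = -12064 + 58*L (T(L) = 58*(L - 208) = 58*(-208 + L) = -12064 + 58*L)
T(81)/(-49789) + 38970/(-38871) = (-12064 + 58*81)/(-49789) + 38970/(-38871) = (-12064 + 4698)*(-1/49789) + 38970*(-1/38871) = -7366*(-1/49789) - 4330/4319 = 7366/49789 - 4330/4319 = -183772616/215038691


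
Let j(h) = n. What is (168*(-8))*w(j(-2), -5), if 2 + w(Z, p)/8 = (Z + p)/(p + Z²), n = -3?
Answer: 43008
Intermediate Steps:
j(h) = -3
w(Z, p) = -16 + 8*(Z + p)/(p + Z²) (w(Z, p) = -16 + 8*((Z + p)/(p + Z²)) = -16 + 8*(Z + p)/(p + Z²))
(168*(-8))*w(j(-2), -5) = (168*(-8))*(8*(-3 - 1*(-5) - 2*(-3)²)/(-5 + (-3)²)) = -10752*(-3 + 5 - 2*9)/(-5 + 9) = -10752*(-3 + 5 - 18)/4 = -10752*(-16)/4 = -1344*(-32) = 43008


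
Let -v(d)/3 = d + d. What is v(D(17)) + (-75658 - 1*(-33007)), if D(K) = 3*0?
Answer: -42651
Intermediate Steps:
D(K) = 0
v(d) = -6*d (v(d) = -3*(d + d) = -6*d)
v(D(17)) + (-75658 - 1*(-33007)) = -6*0 + (-75658 - 1*(-33007)) = 0 + (-75658 + 33007) = 0 - 42651 = -42651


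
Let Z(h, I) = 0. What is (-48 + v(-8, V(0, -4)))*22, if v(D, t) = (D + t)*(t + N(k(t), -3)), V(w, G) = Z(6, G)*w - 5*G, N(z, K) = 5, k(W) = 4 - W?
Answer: 5544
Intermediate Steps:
V(w, G) = -5*G (V(w, G) = 0*w - 5*G = 0 - 5*G = -5*G)
v(D, t) = (5 + t)*(D + t) (v(D, t) = (D + t)*(t + 5) = (D + t)*(5 + t) = (5 + t)*(D + t))
(-48 + v(-8, V(0, -4)))*22 = (-48 + ((-5*(-4))² + 5*(-8) + 5*(-5*(-4)) - (-40)*(-4)))*22 = (-48 + (20² - 40 + 5*20 - 8*20))*22 = (-48 + (400 - 40 + 100 - 160))*22 = (-48 + 300)*22 = 252*22 = 5544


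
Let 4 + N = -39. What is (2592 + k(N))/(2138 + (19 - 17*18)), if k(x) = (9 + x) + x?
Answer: 2515/1851 ≈ 1.3587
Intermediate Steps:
N = -43 (N = -4 - 39 = -43)
k(x) = 9 + 2*x
(2592 + k(N))/(2138 + (19 - 17*18)) = (2592 + (9 + 2*(-43)))/(2138 + (19 - 17*18)) = (2592 + (9 - 86))/(2138 + (19 - 306)) = (2592 - 77)/(2138 - 287) = 2515/1851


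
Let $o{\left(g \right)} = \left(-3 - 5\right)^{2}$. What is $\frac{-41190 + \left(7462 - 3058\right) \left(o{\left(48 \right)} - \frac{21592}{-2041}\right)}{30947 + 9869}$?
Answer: $\frac{293145237}{41652728} \approx 7.0378$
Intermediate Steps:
$o{\left(g \right)} = 64$ ($o{\left(g \right)} = \left(-8\right)^{2} = 64$)
$\frac{-41190 + \left(7462 - 3058\right) \left(o{\left(48 \right)} - \frac{21592}{-2041}\right)}{30947 + 9869} = \frac{-41190 + \left(7462 - 3058\right) \left(64 - \frac{21592}{-2041}\right)}{30947 + 9869} = \frac{-41190 + 4404 \left(64 - - \frac{21592}{2041}\right)}{40816} = \left(-41190 + 4404 \left(64 + \frac{21592}{2041}\right)\right) \frac{1}{40816} = \left(-41190 + 4404 \cdot \frac{152216}{2041}\right) \frac{1}{40816} = \left(-41190 + \frac{670359264}{2041}\right) \frac{1}{40816} = \frac{586290474}{2041} \cdot \frac{1}{40816} = \frac{293145237}{41652728}$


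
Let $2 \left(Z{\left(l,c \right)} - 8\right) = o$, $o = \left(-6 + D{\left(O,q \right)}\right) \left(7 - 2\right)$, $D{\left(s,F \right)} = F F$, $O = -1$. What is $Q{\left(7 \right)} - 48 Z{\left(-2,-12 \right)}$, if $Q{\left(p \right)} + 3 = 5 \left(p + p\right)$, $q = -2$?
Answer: $-77$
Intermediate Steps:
$D{\left(s,F \right)} = F^{2}$
$Q{\left(p \right)} = -3 + 10 p$ ($Q{\left(p \right)} = -3 + 5 \left(p + p\right) = -3 + 5 \cdot 2 p = -3 + 10 p$)
$o = -10$ ($o = \left(-6 + \left(-2\right)^{2}\right) \left(7 - 2\right) = \left(-6 + 4\right) 5 = \left(-2\right) 5 = -10$)
$Z{\left(l,c \right)} = 3$ ($Z{\left(l,c \right)} = 8 + \frac{1}{2} \left(-10\right) = 8 - 5 = 3$)
$Q{\left(7 \right)} - 48 Z{\left(-2,-12 \right)} = \left(-3 + 10 \cdot 7\right) - 144 = \left(-3 + 70\right) - 144 = 67 - 144 = -77$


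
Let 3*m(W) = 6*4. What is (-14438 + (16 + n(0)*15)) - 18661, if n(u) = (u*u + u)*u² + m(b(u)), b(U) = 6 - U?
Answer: -32963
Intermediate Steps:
m(W) = 8 (m(W) = (6*4)/3 = (⅓)*24 = 8)
n(u) = 8 + u²*(u + u²) (n(u) = (u*u + u)*u² + 8 = (u² + u)*u² + 8 = (u + u²)*u² + 8 = u²*(u + u²) + 8 = 8 + u²*(u + u²))
(-14438 + (16 + n(0)*15)) - 18661 = (-14438 + (16 + (8 + 0³ + 0⁴)*15)) - 18661 = (-14438 + (16 + (8 + 0 + 0)*15)) - 18661 = (-14438 + (16 + 8*15)) - 18661 = (-14438 + (16 + 120)) - 18661 = (-14438 + 136) - 18661 = -14302 - 18661 = -32963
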